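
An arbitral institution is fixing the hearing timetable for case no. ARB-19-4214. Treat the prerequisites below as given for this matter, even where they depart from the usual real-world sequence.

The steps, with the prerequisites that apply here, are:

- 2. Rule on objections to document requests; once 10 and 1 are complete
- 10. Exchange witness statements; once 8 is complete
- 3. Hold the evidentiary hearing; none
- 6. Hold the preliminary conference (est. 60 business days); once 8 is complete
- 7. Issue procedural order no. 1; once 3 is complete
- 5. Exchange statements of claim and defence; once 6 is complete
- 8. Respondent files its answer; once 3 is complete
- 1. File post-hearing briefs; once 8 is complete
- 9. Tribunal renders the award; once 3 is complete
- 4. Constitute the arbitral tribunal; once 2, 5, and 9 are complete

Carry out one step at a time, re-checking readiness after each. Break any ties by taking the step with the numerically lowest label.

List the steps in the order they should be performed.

3, 7, 8, 1, 6, 5, 9, 10, 2, 4

Only 3 has no prerequisites, so it is first.
Ready: 7, 8 and 9. 7 has the earlier label → 7.
8 and 9 are both available; 8 has the earlier label → 8.
1, 6 and 10 now also ready, so the ready set is {1, 6, 9, 10}; 1 has the earlier label → 1.
6, 9 and 10 are all available; 6 has the earlier label → 6.
Ready: 5, 9 and 10. 5 has the earlier label → 5.
Ready: 9 and 10. 9 has the earlier label → 9.
10 is the only step now ready → 10.
That leaves 2 as the only ready step → 2.
4 needed 2, 5 and 9, now all done → 4.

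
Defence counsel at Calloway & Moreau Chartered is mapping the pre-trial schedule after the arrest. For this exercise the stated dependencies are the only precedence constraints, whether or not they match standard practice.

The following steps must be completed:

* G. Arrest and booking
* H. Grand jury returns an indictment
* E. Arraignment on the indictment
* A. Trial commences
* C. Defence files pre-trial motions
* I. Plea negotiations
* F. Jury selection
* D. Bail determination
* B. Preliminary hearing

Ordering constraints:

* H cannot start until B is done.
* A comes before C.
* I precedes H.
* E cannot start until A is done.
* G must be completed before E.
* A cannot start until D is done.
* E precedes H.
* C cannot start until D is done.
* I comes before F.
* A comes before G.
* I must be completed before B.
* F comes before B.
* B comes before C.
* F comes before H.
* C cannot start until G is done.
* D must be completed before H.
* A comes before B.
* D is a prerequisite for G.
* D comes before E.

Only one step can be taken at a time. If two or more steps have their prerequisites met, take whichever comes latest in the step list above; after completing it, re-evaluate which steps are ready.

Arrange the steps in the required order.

D I F A B G C E H

Nothing is required for D and I. D is listed later → D first.
Ready: I and A. I is listed later → I.
Ready: F and A. F is listed later → F.
Next only A has its prerequisites met → A.
B and G are both available; B is listed later → B.
Next only G has its prerequisites met → G.
Now C and E have their prerequisites met. C is listed later, so C next.
Next only E has its prerequisites met → E.
Next only H has its prerequisites met → H.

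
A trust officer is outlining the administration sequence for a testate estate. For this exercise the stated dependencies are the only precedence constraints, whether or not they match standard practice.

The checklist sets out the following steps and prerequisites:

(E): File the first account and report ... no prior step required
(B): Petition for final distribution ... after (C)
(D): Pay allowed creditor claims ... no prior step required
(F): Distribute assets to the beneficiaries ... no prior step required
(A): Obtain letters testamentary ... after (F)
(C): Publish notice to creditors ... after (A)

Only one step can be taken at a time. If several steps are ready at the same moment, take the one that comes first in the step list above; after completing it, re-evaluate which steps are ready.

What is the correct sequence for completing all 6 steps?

Nothing is required for (E), (D) and (F). (E) is listed earlier → (E) first.
Now (D) and (F) have their prerequisites met. (D) is listed earlier, so (D) next.
That leaves (F) as the only ready step → (F).
Next only (A) has its prerequisites met → (A).
(C) needed (A), now all done → (C).
That leaves (B) as the only ready step → (B).

(E), (D), (F), (A), (C), (B)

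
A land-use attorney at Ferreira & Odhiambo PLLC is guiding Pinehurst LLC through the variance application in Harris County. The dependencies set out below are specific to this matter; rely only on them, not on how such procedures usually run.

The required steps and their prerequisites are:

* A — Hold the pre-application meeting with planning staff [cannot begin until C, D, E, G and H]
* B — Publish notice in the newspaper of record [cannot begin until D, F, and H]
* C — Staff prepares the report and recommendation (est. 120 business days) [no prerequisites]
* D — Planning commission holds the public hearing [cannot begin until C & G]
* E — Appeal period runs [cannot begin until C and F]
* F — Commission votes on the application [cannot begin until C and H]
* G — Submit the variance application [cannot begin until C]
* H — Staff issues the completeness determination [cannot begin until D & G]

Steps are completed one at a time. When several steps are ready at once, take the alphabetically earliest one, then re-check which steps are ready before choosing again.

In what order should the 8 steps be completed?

C → G → D → H → F → B → E → A

C is the only step with nothing outstanding, so it goes first.
G needed C, now all done → G.
D needed C and G, now all done → D.
H needed D and G, now all done → H.
F needed C and H, now all done → F.
Ready: B and E. B has the earlier label → B.
That leaves E as the only ready step → E.
That leaves A as the only ready step → A.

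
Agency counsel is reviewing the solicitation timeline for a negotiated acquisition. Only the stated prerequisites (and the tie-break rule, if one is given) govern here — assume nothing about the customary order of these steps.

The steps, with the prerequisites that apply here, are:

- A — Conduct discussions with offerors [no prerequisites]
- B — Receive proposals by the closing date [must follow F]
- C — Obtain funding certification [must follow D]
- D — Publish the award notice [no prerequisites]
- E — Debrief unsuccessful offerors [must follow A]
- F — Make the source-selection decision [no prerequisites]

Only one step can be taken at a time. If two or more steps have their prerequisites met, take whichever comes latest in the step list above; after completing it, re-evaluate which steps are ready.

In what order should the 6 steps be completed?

F → D → C → B → A → E

F, D and A have no prerequisites; F is listed later, so F is first.
B now also ready, so the ready set is {D, B, A}; D is listed later → D.
Now C, B and A have their prerequisites met. C is listed later, so C next.
Now B and A have their prerequisites met. B is listed later, so B next.
Next only A has its prerequisites met → A.
E needed A, now all done → E.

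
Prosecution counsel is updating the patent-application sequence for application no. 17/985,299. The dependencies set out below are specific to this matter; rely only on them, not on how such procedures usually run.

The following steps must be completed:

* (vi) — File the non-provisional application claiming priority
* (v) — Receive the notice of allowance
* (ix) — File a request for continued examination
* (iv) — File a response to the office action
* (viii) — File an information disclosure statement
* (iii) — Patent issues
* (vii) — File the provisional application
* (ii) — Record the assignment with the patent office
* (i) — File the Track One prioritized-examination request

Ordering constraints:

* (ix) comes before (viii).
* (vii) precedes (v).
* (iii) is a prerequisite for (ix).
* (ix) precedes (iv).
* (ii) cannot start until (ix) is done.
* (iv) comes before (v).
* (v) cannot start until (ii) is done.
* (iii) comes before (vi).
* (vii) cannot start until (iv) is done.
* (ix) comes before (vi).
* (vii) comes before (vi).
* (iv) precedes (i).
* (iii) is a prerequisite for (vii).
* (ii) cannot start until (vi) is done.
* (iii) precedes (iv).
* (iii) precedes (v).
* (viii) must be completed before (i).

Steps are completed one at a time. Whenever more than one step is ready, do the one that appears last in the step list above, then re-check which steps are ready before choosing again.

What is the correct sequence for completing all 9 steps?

(iii) has no prerequisites → (iii) first.
That leaves (ix) as the only ready step → (ix).
Ready: (viii) and (iv). (viii) is listed later → (viii).
That leaves (iv) as the only ready step → (iv).
Ready: (i) and (vii). (i) is listed later → (i).
(vii) is the only step now ready → (vii).
(vi) needed (vii), (iii) and (ix), now all done → (vi).
Next only (ii) has its prerequisites met → (ii).
(v) needed (ii), (vii), (iii) and (iv), now all done → (v).

(iii) → (ix) → (viii) → (iv) → (i) → (vii) → (vi) → (ii) → (v)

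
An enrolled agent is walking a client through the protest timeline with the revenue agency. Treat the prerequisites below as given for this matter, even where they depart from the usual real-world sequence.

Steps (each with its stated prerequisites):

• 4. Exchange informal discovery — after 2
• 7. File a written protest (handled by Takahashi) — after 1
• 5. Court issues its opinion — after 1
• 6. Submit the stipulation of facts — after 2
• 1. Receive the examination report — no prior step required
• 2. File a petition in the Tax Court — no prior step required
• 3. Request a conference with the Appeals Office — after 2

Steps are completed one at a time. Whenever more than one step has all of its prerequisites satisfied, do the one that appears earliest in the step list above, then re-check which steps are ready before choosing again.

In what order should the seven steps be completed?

1, 7, 5, 2, 4, 6, 3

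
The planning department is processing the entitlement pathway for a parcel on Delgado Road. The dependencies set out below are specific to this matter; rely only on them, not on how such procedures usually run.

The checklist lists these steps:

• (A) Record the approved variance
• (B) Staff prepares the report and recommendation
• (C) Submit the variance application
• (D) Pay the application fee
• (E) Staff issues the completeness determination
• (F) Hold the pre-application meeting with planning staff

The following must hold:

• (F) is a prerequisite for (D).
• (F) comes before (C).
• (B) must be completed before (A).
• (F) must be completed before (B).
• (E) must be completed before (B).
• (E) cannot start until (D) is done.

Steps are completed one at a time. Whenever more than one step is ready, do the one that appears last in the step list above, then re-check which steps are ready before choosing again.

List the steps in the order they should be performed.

(F), (D), (E), (C), (B), (A)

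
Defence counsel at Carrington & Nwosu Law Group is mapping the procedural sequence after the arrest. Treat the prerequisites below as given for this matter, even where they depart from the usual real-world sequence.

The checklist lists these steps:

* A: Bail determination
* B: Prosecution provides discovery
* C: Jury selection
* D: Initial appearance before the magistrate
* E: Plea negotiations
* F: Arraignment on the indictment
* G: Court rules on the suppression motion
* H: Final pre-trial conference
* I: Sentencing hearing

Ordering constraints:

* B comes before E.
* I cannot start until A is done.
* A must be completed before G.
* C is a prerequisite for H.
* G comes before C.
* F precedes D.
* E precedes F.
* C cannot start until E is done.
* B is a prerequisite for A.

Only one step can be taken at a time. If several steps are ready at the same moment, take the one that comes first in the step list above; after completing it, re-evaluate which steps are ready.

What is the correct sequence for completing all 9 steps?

B has no prerequisites → B first.
Now A and E have their prerequisites met. A is listed earlier, so A next.
Now E, G and I have their prerequisites met. E is listed earlier, so E next.
Ready: F, G and I. F is listed earlier → F.
Ready: D, G and I. D is listed earlier → D.
G and I are both available; G is listed earlier → G.
C now also ready, so the ready set is {C, I}; C is listed earlier → C.
H and I are both available; H is listed earlier → H.
I is the only step now ready → I.

B, A, E, F, D, G, C, H, I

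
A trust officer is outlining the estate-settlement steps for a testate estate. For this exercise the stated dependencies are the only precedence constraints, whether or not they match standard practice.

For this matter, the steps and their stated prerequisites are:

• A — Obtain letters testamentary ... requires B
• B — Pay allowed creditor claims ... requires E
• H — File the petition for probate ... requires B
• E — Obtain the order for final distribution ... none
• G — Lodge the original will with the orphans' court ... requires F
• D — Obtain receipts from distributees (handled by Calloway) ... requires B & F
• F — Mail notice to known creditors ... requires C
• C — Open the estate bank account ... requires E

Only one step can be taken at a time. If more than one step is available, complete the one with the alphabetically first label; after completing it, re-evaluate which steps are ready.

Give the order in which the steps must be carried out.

E has no prerequisites → E first.
Now B and C have their prerequisites met. B has the earlier label, so B next.
Now A, C and H have their prerequisites met. A has the earlier label, so A next.
Ready: C and H. C has the earlier label → C.
Ready: F and H. F has the earlier label → F.
Now D, G and H have their prerequisites met. D has the earlier label, so D next.
Ready: G and H. G has the earlier label → G.
H is the only step now ready → H.

E, B, A, C, F, D, G, H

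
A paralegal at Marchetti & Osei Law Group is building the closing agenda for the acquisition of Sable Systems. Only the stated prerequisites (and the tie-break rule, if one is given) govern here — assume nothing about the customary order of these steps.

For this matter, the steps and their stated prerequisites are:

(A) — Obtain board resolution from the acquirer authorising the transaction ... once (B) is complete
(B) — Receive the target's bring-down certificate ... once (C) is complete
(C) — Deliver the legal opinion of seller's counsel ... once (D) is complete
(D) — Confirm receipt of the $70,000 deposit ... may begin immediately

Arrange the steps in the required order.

(D), (C), (B), (A)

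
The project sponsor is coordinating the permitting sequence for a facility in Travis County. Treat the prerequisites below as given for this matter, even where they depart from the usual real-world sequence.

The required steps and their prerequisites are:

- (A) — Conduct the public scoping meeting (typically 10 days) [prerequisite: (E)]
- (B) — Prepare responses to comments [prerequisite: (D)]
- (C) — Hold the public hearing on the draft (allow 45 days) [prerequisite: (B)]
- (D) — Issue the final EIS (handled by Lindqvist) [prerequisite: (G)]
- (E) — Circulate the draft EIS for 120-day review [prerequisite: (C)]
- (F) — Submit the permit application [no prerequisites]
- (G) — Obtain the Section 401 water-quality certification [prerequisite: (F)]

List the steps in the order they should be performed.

(F) (G) (D) (B) (C) (E) (A)

(F) has no prerequisites → (F) first.
(G) needed (F), now all done → (G).
That leaves (D) as the only ready step → (D).
(B) is the only step now ready → (B).
That leaves (C) as the only ready step → (C).
(E) needed (C), now all done → (E).
That leaves (A) as the only ready step → (A).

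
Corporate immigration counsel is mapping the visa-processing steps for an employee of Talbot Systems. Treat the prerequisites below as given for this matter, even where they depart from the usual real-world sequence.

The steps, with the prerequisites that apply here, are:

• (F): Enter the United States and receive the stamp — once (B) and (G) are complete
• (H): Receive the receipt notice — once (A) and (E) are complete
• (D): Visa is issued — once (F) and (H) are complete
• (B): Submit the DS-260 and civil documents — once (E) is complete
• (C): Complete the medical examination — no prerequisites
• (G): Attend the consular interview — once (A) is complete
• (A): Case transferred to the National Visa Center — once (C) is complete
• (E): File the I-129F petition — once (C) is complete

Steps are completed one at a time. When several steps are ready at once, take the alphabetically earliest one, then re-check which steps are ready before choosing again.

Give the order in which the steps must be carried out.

(C), (A), (E), (B), (G), (F), (H), (D)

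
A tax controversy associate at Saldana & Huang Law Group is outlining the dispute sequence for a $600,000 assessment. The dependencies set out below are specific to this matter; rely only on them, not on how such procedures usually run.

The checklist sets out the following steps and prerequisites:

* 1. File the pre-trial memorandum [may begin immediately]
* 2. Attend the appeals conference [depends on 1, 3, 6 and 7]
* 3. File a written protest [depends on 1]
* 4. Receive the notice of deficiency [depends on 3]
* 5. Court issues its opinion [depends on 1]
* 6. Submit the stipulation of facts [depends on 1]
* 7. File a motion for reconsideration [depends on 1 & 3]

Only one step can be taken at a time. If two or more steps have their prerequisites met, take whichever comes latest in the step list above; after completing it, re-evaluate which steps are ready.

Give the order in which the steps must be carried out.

1 6 5 3 7 4 2

1 has no prerequisites → 1 first.
6, 5 and 3 are all available; 6 is listed later → 6.
Now 5 and 3 have their prerequisites met. 5 is listed later, so 5 next.
That leaves 3 as the only ready step → 3.
Ready: 7 and 4. 7 is listed later → 7.
2 now also ready, so the ready set is {4, 2}; 4 is listed later → 4.
That leaves 2 as the only ready step → 2.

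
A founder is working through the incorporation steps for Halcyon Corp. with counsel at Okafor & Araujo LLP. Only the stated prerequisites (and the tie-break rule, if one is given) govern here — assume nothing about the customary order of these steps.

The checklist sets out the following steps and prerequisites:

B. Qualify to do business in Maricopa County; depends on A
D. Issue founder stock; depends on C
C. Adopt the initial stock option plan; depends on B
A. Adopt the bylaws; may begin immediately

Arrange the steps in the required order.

A is the only step with nothing outstanding, so it goes first.
Next only B has its prerequisites met → B.
C needed B, now all done → C.
That leaves D as the only ready step → D.

A B C D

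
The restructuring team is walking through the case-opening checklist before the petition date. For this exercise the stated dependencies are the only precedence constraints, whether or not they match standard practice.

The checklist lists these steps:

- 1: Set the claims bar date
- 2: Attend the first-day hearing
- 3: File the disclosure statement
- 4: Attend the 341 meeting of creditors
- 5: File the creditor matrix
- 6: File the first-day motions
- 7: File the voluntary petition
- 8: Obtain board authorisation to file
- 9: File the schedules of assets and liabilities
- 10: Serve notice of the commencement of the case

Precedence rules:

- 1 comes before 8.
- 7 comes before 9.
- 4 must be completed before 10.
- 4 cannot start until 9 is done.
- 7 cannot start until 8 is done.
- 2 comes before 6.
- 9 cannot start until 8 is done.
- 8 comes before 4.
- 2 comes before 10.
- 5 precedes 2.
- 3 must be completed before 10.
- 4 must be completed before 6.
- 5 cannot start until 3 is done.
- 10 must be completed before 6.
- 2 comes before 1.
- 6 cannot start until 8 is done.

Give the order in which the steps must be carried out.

3 has no prerequisites → 3 first.
Next only 5 has its prerequisites met → 5.
Next only 2 has its prerequisites met → 2.
That leaves 1 as the only ready step → 1.
8 is the only step now ready → 8.
7 needed 8, now all done → 7.
9 is the only step now ready → 9.
4 needed 8 and 9, now all done → 4.
Next only 10 has its prerequisites met → 10.
That leaves 6 as the only ready step → 6.

3, 5, 2, 1, 8, 7, 9, 4, 10, 6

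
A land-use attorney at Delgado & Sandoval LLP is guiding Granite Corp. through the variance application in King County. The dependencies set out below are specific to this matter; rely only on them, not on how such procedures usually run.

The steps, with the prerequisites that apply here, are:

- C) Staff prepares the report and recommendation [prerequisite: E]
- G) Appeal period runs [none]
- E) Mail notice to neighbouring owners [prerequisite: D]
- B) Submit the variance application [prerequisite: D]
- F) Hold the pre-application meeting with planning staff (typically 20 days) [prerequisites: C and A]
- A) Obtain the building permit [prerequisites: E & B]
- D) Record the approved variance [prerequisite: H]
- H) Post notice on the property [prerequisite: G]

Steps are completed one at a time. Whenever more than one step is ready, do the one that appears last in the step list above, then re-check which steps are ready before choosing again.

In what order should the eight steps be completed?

G, H, D, B, E, A, C, F

Only G has no prerequisites, so it is first.
H needed G, now all done → H.
Next only D has its prerequisites met → D.
Now B and E have their prerequisites met. B is listed later, so B next.
E needed D, now all done → E.
Now A and C have their prerequisites met. A is listed later, so A next.
C is the only step now ready → C.
F is the only step now ready → F.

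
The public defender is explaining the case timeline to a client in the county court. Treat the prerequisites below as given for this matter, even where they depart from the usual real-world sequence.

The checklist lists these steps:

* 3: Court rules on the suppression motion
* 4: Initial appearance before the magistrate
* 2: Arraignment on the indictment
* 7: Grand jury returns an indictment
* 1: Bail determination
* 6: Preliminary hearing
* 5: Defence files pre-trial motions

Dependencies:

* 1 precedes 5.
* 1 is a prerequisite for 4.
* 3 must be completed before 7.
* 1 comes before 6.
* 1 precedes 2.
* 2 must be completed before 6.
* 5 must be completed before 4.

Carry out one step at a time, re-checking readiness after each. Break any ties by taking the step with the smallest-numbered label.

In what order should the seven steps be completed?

1 → 2 → 3 → 5 → 4 → 6 → 7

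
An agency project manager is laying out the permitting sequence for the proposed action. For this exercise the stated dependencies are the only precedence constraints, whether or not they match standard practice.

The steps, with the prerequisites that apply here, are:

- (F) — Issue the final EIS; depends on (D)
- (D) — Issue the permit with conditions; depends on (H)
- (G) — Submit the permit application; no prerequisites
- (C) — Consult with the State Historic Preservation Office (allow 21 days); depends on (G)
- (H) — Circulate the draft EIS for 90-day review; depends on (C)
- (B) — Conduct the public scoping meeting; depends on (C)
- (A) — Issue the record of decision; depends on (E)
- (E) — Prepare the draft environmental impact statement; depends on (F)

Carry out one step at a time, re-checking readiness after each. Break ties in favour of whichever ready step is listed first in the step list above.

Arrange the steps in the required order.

(G) (C) (H) (D) (F) (B) (E) (A)

Only (G) has no prerequisites, so it is first.
(C) needed (G), now all done → (C).
Now (H) and (B) have their prerequisites met. (H) is listed earlier, so (H) next.
Ready: (D) and (B). (D) is listed earlier → (D).
(F) and (B) are both available; (F) is listed earlier → (F).
(B) and (E) are both available; (B) is listed earlier → (B).
(E) needed (F), now all done → (E).
(A) needed (E), now all done → (A).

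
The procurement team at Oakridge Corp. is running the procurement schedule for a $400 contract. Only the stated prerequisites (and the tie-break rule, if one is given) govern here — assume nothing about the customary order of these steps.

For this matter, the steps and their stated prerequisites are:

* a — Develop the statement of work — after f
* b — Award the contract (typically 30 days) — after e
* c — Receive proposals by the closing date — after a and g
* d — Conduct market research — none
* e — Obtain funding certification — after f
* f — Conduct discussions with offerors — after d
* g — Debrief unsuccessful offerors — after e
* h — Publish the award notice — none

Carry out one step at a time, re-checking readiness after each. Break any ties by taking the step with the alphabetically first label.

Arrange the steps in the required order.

Nothing is required for d and h. d has the earlier label → d first.
f now also ready, so the ready set is {f, h}; f has the earlier label → f.
a and e now also ready, so the ready set is {a, e, h}; a has the earlier label → a.
Now e and h have their prerequisites met. e has the earlier label, so e next.
b, g and h are all available; b has the earlier label → b.
Ready: g and h. g has the earlier label → g.
Now c and h have their prerequisites met. c has the earlier label, so c next.
h is the only step now ready → h.

d, f, a, e, b, g, c, h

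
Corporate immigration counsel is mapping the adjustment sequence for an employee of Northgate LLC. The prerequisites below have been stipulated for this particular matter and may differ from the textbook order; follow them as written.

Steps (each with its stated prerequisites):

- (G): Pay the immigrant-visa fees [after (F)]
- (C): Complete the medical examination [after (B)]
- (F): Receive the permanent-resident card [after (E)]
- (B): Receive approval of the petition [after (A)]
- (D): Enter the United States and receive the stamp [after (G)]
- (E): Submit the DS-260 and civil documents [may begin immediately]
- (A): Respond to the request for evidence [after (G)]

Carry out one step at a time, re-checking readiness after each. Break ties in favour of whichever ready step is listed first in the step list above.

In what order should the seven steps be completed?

(E) → (F) → (G) → (D) → (A) → (B) → (C)

(E) is the only step with nothing outstanding, so it goes first.
That leaves (F) as the only ready step → (F).
Next only (G) has its prerequisites met → (G).
Ready: (D) and (A). (D) is listed earlier → (D).
(A) needed (G), now all done → (A).
(B) needed (A), now all done → (B).
(C) needed (B), now all done → (C).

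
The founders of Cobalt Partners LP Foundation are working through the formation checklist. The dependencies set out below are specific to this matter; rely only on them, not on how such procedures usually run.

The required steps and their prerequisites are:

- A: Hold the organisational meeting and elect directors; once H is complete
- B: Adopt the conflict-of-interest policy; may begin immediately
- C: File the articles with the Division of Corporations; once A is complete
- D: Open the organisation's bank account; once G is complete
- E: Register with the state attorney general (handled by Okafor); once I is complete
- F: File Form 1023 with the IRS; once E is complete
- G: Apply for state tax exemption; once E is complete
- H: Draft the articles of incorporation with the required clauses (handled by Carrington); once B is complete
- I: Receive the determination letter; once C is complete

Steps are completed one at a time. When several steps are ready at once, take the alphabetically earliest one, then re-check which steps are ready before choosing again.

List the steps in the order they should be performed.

B, H, A, C, I, E, F, G, D

B has no prerequisites → B first.
Next only H has its prerequisites met → H.
A needed H, now all done → A.
Next only C has its prerequisites met → C.
I needed C, now all done → I.
E needed I, now all done → E.
Ready: F and G. F has the earlier label → F.
Next only G has its prerequisites met → G.
D is the only step now ready → D.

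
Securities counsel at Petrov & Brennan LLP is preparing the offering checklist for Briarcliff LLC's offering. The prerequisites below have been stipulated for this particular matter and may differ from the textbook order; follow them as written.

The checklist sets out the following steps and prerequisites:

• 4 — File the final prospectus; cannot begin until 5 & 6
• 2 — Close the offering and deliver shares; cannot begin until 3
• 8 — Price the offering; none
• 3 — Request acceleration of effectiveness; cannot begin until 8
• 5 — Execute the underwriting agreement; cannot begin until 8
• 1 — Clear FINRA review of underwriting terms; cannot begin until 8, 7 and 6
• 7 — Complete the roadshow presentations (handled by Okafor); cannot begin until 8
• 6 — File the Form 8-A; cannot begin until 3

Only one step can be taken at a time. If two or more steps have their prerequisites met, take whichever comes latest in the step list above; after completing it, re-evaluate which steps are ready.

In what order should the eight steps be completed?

8 → 7 → 5 → 3 → 6 → 1 → 2 → 4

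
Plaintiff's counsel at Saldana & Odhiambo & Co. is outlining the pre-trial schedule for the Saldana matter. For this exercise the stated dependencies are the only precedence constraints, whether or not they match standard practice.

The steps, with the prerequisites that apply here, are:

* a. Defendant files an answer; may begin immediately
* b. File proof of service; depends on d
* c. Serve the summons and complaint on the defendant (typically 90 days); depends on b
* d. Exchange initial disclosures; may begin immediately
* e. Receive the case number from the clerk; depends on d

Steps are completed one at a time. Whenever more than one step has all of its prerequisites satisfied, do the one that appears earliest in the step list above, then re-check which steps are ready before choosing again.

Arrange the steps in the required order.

a and d have no prerequisites; a is listed earlier, so a is first.
Next only d has its prerequisites met → d.
Now b and e have their prerequisites met. b is listed earlier, so b next.
Ready: c and e. c is listed earlier → c.
e is the only step now ready → e.

a d b c e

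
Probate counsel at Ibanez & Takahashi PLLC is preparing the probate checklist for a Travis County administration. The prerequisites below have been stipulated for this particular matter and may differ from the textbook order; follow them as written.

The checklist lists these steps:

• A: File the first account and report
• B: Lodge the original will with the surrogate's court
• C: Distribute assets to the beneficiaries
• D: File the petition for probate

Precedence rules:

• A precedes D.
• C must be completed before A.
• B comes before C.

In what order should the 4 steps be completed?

B C A D

B is the only step with nothing outstanding, so it goes first.
Next only C has its prerequisites met → C.
That leaves A as the only ready step → A.
D is the only step now ready → D.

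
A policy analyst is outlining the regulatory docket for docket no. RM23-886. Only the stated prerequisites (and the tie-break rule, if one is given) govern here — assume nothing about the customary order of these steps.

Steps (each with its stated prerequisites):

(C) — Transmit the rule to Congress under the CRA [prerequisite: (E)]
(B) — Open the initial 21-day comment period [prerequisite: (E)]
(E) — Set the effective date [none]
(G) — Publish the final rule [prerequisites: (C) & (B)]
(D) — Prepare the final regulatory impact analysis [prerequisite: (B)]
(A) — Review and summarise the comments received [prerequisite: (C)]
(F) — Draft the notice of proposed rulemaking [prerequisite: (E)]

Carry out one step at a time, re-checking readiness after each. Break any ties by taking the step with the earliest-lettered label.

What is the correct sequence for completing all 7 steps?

(E) → (B) → (C) → (A) → (D) → (F) → (G)

(E) has no prerequisites → (E) first.
Ready: (B), (C) and (F). (B) has the earlier label → (B).
(D) now also ready, so the ready set is {(C), (D), (F)}; (C) has the earlier label → (C).
(A) and (G) now also ready, so the ready set is {(A), (D), (F), (G)}; (A) has the earlier label → (A).
Now (D), (F) and (G) have their prerequisites met. (D) has the earlier label, so (D) next.
Ready: (F) and (G). (F) has the earlier label → (F).
Next only (G) has its prerequisites met → (G).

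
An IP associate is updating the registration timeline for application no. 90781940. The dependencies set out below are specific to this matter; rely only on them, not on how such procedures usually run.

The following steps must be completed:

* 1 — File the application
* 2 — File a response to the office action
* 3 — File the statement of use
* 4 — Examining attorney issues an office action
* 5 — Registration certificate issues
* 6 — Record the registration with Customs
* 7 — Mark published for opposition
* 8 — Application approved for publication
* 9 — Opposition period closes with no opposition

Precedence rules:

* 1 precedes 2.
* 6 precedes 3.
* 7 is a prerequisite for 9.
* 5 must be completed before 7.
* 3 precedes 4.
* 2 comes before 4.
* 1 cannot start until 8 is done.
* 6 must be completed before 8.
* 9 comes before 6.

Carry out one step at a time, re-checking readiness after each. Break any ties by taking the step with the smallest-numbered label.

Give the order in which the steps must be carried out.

5 is the only step with nothing outstanding, so it goes first.
7 is the only step now ready → 7.
9 is the only step now ready → 9.
6 needed 9, now all done → 6.
3 and 8 are both available; 3 has the earlier label → 3.
8 is the only step now ready → 8.
1 is the only step now ready → 1.
2 needed 1, now all done → 2.
4 needed 2 and 3, now all done → 4.

5 → 7 → 9 → 6 → 3 → 8 → 1 → 2 → 4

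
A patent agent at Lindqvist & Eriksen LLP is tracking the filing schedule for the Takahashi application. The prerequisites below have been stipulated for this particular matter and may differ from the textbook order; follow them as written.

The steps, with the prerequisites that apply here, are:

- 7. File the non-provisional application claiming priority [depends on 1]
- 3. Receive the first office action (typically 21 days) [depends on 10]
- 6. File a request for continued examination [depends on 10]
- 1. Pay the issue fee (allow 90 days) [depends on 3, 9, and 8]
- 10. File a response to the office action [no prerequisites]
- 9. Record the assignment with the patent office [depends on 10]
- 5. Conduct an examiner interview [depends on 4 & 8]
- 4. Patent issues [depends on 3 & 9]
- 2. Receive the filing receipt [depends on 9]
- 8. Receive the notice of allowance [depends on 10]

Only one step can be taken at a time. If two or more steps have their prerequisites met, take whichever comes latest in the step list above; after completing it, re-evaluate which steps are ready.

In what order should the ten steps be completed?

Only 10 has no prerequisites, so it is first.
Now 8, 9, 6 and 3 have their prerequisites met. 8 is listed later, so 8 next.
9, 6 and 3 are all available; 9 is listed later → 9.
Now 2, 6 and 3 have their prerequisites met. 2 is listed later, so 2 next.
Ready: 6 and 3. 6 is listed later → 6.
Next only 3 has its prerequisites met → 3.
Now 4 and 1 have their prerequisites met. 4 is listed later, so 4 next.
5 and 1 are both available; 5 is listed later → 5.
1 is the only step now ready → 1.
Next only 7 has its prerequisites met → 7.

10, 8, 9, 2, 6, 3, 4, 5, 1, 7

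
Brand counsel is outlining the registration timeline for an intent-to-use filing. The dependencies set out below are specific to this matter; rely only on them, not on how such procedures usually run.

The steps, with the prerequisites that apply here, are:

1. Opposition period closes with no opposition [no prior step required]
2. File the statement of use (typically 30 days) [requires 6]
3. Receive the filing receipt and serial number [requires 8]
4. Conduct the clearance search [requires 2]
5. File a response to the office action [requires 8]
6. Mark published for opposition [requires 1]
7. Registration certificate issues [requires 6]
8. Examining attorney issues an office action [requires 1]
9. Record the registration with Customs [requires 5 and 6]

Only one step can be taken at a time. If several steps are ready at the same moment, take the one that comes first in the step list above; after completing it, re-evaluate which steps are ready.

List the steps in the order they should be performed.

1 → 6 → 2 → 4 → 7 → 8 → 3 → 5 → 9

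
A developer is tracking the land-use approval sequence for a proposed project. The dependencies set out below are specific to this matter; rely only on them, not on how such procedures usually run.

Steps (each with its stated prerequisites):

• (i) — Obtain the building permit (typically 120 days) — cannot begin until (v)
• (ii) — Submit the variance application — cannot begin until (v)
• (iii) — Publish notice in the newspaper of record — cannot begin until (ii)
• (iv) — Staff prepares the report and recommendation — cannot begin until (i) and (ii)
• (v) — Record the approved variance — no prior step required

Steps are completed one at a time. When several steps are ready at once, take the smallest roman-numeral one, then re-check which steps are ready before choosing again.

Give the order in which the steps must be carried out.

(v) (i) (ii) (iii) (iv)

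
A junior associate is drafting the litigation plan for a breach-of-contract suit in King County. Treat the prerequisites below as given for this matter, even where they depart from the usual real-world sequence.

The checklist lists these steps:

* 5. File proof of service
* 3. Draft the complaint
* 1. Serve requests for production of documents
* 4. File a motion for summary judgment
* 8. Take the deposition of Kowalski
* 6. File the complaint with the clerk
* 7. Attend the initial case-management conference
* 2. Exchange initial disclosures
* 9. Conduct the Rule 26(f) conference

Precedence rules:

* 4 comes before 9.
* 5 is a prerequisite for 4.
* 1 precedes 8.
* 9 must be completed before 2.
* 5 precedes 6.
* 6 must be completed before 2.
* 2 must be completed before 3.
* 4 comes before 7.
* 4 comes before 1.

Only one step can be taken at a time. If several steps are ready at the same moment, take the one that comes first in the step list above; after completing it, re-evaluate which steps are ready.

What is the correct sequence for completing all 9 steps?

5 4 1 8 6 7 9 2 3

5 has no prerequisites → 5 first.
Ready: 4 and 6. 4 is listed earlier → 4.
1, 7 and 9 now also ready, so the ready set is {1, 6, 7, 9}; 1 is listed earlier → 1.
8, 6, 7 and 9 are all available; 8 is listed earlier → 8.
Now 6, 7 and 9 have their prerequisites met. 6 is listed earlier, so 6 next.
Now 7 and 9 have their prerequisites met. 7 is listed earlier, so 7 next.
9 is the only step now ready → 9.
Next only 2 has its prerequisites met → 2.
3 needed 2, now all done → 3.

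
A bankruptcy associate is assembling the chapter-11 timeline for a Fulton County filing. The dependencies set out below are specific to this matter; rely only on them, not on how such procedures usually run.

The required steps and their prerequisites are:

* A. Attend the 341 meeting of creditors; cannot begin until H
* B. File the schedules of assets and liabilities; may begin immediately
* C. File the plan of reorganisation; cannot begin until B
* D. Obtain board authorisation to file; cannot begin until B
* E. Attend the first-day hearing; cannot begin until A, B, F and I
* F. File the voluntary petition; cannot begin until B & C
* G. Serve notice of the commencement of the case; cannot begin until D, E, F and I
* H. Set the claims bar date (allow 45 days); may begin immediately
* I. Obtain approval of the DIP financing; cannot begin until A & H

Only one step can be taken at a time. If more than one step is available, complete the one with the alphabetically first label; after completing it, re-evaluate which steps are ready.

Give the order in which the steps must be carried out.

B C D F H A I E G

Nothing is required for B and H. B has the earlier label → B first.
Now C, D and H have their prerequisites met. C has the earlier label, so C next.
Now D, F and H have their prerequisites met. D has the earlier label, so D next.
Ready: F and H. F has the earlier label → F.
That leaves H as the only ready step → H.
A needed H, now all done → A.
I needed A and H, now all done → I.
E needed A, B, F and I, now all done → E.
G is the only step now ready → G.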